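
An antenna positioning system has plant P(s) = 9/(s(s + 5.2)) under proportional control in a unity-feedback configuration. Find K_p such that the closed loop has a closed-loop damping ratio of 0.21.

K_p = 17

Closed-loop characteristic equation: s² + 5.2s + K_p·9 = 0.
So ω_n = √(9K_p) and 2ζω_n = 5.2, giving ζ = 5.2/(2√(9K_p)).
Setting ζ = 0.21: √(9K_p) = 5.2/(2·0.21) = 12.38, so K_p = 153.3/9 = 17.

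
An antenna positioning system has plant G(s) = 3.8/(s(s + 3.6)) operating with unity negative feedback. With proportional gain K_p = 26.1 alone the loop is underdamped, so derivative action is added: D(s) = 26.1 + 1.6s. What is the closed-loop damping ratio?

ζ = 0.486

Forward path: (26.1 + 1.6s)·3.8/(s(s+3.6)). The closed-loop characteristic equation is s² + (3.6 + 3.8·1.6)s + 3.8·26.1 = 0.
That is s² + 9.68s + 99.18 = 0, so ω_n = 9.959 rad/s and ζ = 9.68/(2·9.959) = 0.486.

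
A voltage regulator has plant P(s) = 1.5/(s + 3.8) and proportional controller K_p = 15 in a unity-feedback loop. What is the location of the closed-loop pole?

s = -26.3

Closed-loop transfer function: T(s) = K_p·P(s)/(1 + K_p·P(s)) = 22.5/(s + 3.8 + 22.5) = 22.5/(s + 26.3).
The closed-loop pole is at s = −26.3.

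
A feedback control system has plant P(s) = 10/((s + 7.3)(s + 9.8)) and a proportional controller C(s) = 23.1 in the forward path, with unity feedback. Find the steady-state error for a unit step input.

The loop is type 0. Static position error constant K_pos = C(0)·P(0) = 23.1·0.1398 = 3.229.
Steady-state error to a unit step: e_ss = 1/(1+K_pos) = 1/4.229 = 0.236.

0.236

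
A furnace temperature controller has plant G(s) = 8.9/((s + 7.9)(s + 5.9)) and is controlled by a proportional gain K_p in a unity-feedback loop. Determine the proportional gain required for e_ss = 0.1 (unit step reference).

K_p = 47.1

The loop is type 0, so e_ss(step) = 1/(1 + K_pos) with K_pos = K_p·G(0).
G(0) = 0.1909. Require 1/(1 + K_p·0.1909) = 0.1, so 1 + 0.1909·K_p = 10.
K_p = (10 − 1)/0.1909 = 47.1.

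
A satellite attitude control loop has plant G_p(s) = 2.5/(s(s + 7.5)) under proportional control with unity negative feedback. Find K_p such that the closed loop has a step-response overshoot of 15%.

From %OS = 100·exp(−πζ/√(1−ζ²)) = 15%, ζ = −ln(0.15)/√(π²+ln²(0.15)) = 0.5169.
Characteristic equation s² + 7.5s + 2.5K_p = 0 gives ζ = 7.5/(2√(2.5K_p)).
Setting ζ = 0.5169: √(2.5K_p) = 7.5/(2·0.5169) = 7.254, so K_p = 52.63/2.5 = 21.1.

K_p = 21.1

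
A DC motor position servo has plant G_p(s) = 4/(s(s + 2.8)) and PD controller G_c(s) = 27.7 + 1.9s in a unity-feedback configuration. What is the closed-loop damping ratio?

Forward path: (27.7 + 1.9s)·4/(s(s+2.8)). The closed-loop characteristic equation is s² + (2.8 + 4·1.9)s + 4·27.7 = 0.
That is s² + 10.4s + 110.8 = 0, so ω_n = 10.53 rad/s and ζ = 10.4/(2·10.53) = 0.494.

ζ = 0.494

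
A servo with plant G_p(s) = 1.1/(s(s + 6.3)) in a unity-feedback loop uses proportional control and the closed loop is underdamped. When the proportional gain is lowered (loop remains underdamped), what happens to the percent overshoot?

decrease

ζ = 6.3/(2√(1.1K_p)) rises as K_p falls; higher damping means less overshoot.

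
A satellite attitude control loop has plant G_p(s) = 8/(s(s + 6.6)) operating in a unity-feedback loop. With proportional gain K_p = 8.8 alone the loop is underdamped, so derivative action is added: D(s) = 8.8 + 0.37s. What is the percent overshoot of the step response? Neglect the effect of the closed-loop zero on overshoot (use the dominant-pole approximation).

Forward path: (8.8 + 0.37s)·8/(s(s+6.6)). The closed-loop characteristic equation is s² + (6.6 + 8·0.37)s + 8·8.8 = 0.
That is s² + 9.56s + 70.4 = 0, so ω_n = 8.39 rad/s and ζ = 9.56/(2·8.39) = 0.5697.
%OS = 100·exp(−πζ/√(1−ζ²)) = 11.3%.

11.3%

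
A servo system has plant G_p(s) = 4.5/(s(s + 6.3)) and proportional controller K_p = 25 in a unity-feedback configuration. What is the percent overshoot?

37.6%

The closed-loop denominator s² + 6.3s + 112.5 gives ω_n = √112.5 = 10.61 and ζ = 6.3/(2ω_n) = 0.297.
%OS = 100·exp(−πζ/√(1−ζ²)) = 100·exp(−π·0.297/√0.9118) = 37.6%.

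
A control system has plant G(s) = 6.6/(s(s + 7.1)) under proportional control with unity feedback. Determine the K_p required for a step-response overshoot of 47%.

K_p = 35

From %OS = 100·exp(−πζ/√(1−ζ²)) = 47%, ζ = −ln(0.47)/√(π²+ln²(0.47)) = 0.2337.
Characteristic equation s² + 7.1s + 6.6K_p = 0 gives ζ = 7.1/(2√(6.6K_p)).
Setting ζ = 0.2337: √(6.6K_p) = 7.1/(2·0.2337) = 15.19, so K_p = 230.8/6.6 = 35.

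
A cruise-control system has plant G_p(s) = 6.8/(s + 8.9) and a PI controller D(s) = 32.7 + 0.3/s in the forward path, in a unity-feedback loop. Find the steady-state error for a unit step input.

0

The open loop D(s)G_p(s) has a pole at the origin (type 1), so the static position error constant is infinite and e_ss = 1/(1+∞) = 0.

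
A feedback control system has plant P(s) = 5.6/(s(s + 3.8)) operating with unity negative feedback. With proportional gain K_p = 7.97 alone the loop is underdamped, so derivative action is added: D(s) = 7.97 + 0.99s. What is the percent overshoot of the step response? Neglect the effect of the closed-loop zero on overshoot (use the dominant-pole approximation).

Forward path: (7.97 + 0.99s)·5.6/(s(s+3.8)). The closed-loop characteristic equation is s² + (3.8 + 5.6·0.99)s + 5.6·7.97 = 0.
That is s² + 9.344s + 44.63 = 0, so ω_n = 6.681 rad/s and ζ = 9.344/(2·6.681) = 0.6993.
%OS = 100·exp(−πζ/√(1−ζ²)) = 4.63%.

4.63%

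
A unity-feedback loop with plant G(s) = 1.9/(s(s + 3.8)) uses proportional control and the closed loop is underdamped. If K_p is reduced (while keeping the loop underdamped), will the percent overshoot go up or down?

decrease

ζ = 3.8/(2√(1.9K_p)) rises as K_p falls; higher damping means less overshoot.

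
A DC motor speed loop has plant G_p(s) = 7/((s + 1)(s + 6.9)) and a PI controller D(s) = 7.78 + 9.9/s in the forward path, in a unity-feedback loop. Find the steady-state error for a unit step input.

0

The open loop D(s)G_p(s) has a pole at the origin (type 1), so the static position error constant is infinite and e_ss = 1/(1+∞) = 0.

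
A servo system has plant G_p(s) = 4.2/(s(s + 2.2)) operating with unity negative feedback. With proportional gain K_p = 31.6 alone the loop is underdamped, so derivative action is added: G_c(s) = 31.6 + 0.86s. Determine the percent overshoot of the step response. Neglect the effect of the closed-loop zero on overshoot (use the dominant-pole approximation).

Forward path: (31.6 + 0.86s)·4.2/(s(s+2.2)). The closed-loop characteristic equation is s² + (2.2 + 4.2·0.86)s + 4.2·31.6 = 0.
That is s² + 5.812s + 132.7 = 0, so ω_n = 11.52 rad/s and ζ = 5.812/(2·11.52) = 0.2522.
%OS = 100·exp(−πζ/√(1−ζ²)) = 44.1%.

44.1%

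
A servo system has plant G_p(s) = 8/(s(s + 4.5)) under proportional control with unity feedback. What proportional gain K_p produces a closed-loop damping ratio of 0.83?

Closed-loop characteristic equation: s² + 4.5s + K_p·8 = 0.
So ω_n = √(8K_p) and 2ζω_n = 4.5, giving ζ = 4.5/(2√(8K_p)).
Setting ζ = 0.83: √(8K_p) = 4.5/(2·0.83) = 2.711, so K_p = 7.349/8 = 0.919.

K_p = 0.919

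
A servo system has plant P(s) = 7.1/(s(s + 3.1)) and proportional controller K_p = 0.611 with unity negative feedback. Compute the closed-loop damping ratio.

The closed-loop denominator is s(s+3.1) + 0.611·7.1 = s² + 3.1s + 4.338.
Matching s² + 2ζω_n s + ω_n²: ω_n = √4.338 = 2.083 rad/s and 2ζω_n = 3.1, so ζ = 3.1/(2·2.083) = 0.744.

ζ = 0.744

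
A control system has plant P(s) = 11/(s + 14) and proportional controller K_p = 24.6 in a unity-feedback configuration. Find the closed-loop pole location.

Closed-loop transfer function: T(s) = K_p·P(s)/(1 + K_p·P(s)) = 270.6/(s + 14 + 270.6) = 270.6/(s + 284.6).
The closed-loop pole is at s = −284.6.

s = -284.6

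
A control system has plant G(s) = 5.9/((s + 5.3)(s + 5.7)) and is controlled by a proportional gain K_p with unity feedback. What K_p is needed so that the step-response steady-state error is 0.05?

Steady-state error for a unit step on this type-0 loop is 1/(1 + K_p·G(0)).
G(0) = 0.1953. Require 1/(1 + K_p·0.1953) = 0.05, so 1 + 0.1953·K_p = 20.
K_p = (20 − 1)/0.1953 = 97.3.

K_p = 97.3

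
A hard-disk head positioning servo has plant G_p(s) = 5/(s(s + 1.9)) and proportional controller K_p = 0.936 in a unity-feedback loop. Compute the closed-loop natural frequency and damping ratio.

ω_n = 2.16 rad/s, ζ = 0.439

The closed-loop denominator is s(s+1.9) + 0.936·5 = s² + 1.9s + 4.68.
So ω_n² = 4.68 ⇒ ω_n = 2.163 rad/s, and ζ = 1.9/(2ω_n) = 0.439.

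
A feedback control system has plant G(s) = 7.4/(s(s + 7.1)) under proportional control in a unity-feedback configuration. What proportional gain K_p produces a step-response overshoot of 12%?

From %OS = 100·exp(−πζ/√(1−ζ²)) = 12%, ζ = −ln(0.12)/√(π²+ln²(0.12)) = 0.5594.
Characteristic equation s² + 7.1s + 7.4K_p = 0 gives ζ = 7.1/(2√(7.4K_p)).
Setting ζ = 0.5594: √(7.4K_p) = 7.1/(2·0.5594) = 6.346, so K_p = 40.27/7.4 = 5.44.

K_p = 5.44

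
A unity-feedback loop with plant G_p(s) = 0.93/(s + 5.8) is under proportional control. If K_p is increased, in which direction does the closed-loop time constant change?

decrease

Closed-loop pole is at s = −(5.8+K_p·0.93); larger K_p moves it further left, so τ = 1/(5.8+K_p·0.93) decreases.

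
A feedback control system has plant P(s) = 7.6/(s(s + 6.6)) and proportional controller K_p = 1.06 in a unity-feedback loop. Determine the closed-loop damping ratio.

With unity feedback the closed-loop characteristic equation is s² + 6.6s + 1.06·7.6 = s² + 6.6s + 8.056 = 0.
So ω_n² = 8.056 ⇒ ω_n = 2.838 rad/s, and ζ = 6.6/(2ω_n) = 1.16.

ζ = 1.16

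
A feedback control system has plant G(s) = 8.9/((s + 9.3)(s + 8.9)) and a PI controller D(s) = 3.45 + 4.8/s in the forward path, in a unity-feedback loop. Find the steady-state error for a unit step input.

The open loop D(s)G(s) has a pole at the origin (type 1), so the static position error constant is infinite and e_ss = 1/(1+∞) = 0.

0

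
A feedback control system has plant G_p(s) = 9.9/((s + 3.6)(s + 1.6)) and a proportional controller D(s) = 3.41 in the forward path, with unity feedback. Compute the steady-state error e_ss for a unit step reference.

0.146

The loop is type 0. Static position error constant K_pos = D(0)·G_p(0) = 3.41·1.719 = 5.861.
Steady-state error to a unit step: e_ss = 1/(1+K_pos) = 1/6.861 = 0.146.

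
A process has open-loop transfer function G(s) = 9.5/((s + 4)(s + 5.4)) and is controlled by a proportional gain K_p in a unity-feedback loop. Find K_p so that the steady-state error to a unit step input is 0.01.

For a type-0 loop with proportional control, e_ss = 1/(1 + K_p·G(0)).
G(0) = 0.4398. Require 1/(1 + K_p·0.4398) = 0.01, so 1 + 0.4398·K_p = 100.
K_p = (100 − 1)/0.4398 = 225.

K_p = 225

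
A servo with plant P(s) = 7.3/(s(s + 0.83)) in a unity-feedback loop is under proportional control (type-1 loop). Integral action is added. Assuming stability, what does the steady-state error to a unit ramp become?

0

The integrator raises the loop to type 2, so K_v → ∞ and e_ss to a ramp is zero.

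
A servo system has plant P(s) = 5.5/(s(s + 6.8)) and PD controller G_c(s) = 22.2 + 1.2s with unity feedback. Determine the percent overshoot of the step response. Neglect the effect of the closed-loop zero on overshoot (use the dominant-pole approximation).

Forward path: (22.2 + 1.2s)·5.5/(s(s+6.8)). The closed-loop characteristic equation is s² + (6.8 + 5.5·1.2)s + 5.5·22.2 = 0.
That is s² + 13.4s + 122.1 = 0, so ω_n = 11.05 rad/s and ζ = 13.4/(2·11.05) = 0.6063.
%OS = 100·exp(−πζ/√(1−ζ²)) = 9.11%.

9.11%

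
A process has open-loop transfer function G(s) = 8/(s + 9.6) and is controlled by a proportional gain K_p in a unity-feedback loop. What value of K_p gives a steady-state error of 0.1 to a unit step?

K_p = 10.8

The loop is type 0, so e_ss(step) = 1/(1 + K_pos) with K_pos = K_p·G(0).
G(0) = 0.8333. Require 1/(1 + K_p·0.8333) = 0.1, so 1 + 0.8333·K_p = 10.
K_p = (10 − 1)/0.8333 = 10.8.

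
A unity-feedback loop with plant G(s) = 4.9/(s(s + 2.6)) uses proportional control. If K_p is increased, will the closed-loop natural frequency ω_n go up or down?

ω_n = √(4.9·K_p), which grows with K_p.

increase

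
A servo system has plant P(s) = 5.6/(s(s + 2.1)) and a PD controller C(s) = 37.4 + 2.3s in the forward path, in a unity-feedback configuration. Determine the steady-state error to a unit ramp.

The loop has one pole at the origin (type 1). Velocity error constant K_v = lim_{s→0} s·C(s)P(s) = 37.4·5.6/2.1 = 99.73.
Steady-state error to a unit ramp: e_ss = 1/K_v = 0.01.

0.01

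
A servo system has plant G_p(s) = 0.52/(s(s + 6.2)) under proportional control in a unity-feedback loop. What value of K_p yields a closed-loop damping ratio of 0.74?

Closed-loop characteristic equation: s² + 6.2s + K_p·0.52 = 0.
So ω_n = √(0.52K_p) and 2ζω_n = 6.2, giving ζ = 6.2/(2√(0.52K_p)).
Setting ζ = 0.74: √(0.52K_p) = 6.2/(2·0.74) = 4.189, so K_p = 17.55/0.52 = 33.7.

K_p = 33.7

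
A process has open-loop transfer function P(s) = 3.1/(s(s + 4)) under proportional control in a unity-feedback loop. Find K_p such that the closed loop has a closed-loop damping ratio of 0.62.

K_p = 3.36

Closed-loop characteristic equation: s² + 4s + K_p·3.1 = 0.
So ω_n = √(3.1K_p) and 2ζω_n = 4, giving ζ = 4/(2√(3.1K_p)).
Setting ζ = 0.62: √(3.1K_p) = 4/(2·0.62) = 3.226, so K_p = 10.41/3.1 = 3.36.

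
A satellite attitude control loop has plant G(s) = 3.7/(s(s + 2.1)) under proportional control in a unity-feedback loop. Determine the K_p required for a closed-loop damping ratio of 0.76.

Closed-loop characteristic equation: s² + 2.1s + K_p·3.7 = 0.
So ω_n = √(3.7K_p) and 2ζω_n = 2.1, giving ζ = 2.1/(2√(3.7K_p)).
Setting ζ = 0.76: √(3.7K_p) = 2.1/(2·0.76) = 1.382, so K_p = 1.909/3.7 = 0.516.

K_p = 0.516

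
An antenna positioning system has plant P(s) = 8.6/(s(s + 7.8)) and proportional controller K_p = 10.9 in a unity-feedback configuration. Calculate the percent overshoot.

25.1%

From 1 + K_pP(s) = 0: s² + 7.8s + 93.74 = 0 ⇒ ω_n = 9.682, ζ = 0.4028.
%OS = 100·exp(−πζ/√(1−ζ²)) = 100·exp(−π·0.4028/√0.8377) = 25.1%.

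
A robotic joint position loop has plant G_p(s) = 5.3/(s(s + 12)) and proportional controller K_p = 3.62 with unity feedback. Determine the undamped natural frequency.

The closed-loop denominator is s(s+12) + 3.62·5.3 = s² + 12s + 19.19.
So ω_n² = 19.19 ⇒ ω_n = 4.38 rad/s, and ζ = 12/(2ω_n) = 1.37.

ω_n = 4.38 rad/s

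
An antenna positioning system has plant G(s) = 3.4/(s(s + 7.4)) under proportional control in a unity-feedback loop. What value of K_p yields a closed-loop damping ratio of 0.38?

Closed-loop characteristic equation: s² + 7.4s + K_p·3.4 = 0.
So ω_n = √(3.4K_p) and 2ζω_n = 7.4, giving ζ = 7.4/(2√(3.4K_p)).
Setting ζ = 0.38: √(3.4K_p) = 7.4/(2·0.38) = 9.737, so K_p = 94.81/3.4 = 27.9.

K_p = 27.9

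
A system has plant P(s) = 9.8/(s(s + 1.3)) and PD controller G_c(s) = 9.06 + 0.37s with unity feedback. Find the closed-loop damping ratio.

ζ = 0.261

Forward path: (9.06 + 0.37s)·9.8/(s(s+1.3)). The closed-loop characteristic equation is s² + (1.3 + 9.8·0.37)s + 9.8·9.06 = 0.
That is s² + 4.926s + 88.79 = 0, so ω_n = 9.423 rad/s and ζ = 4.926/(2·9.423) = 0.2614.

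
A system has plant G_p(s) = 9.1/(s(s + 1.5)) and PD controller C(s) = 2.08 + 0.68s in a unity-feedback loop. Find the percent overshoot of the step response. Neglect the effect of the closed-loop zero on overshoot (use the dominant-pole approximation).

0.267%

Forward path: (2.08 + 0.68s)·9.1/(s(s+1.5)). The closed-loop characteristic equation is s² + (1.5 + 9.1·0.68)s + 9.1·2.08 = 0.
That is s² + 7.688s + 18.93 = 0, so ω_n = 4.351 rad/s and ζ = 7.688/(2·4.351) = 0.8835.
%OS = 100·exp(−πζ/√(1−ζ²)) = 0.267%.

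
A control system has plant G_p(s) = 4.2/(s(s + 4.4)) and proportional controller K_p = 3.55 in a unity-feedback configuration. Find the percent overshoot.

From 1 + K_pG_p(s) = 0: s² + 4.4s + 14.91 = 0 ⇒ ω_n = 3.861, ζ = 0.5697.
%OS = 100·exp(−πζ/√(1−ζ²)) = 100·exp(−π·0.5697/√0.6754) = 11.3%.

11.3%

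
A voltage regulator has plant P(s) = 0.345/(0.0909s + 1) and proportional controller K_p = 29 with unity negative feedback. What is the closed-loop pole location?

Closed loop: T(s) = K_p·P/(1+K_p·P) = 10/(0.0909s + 1 + 10), with pole at s = −(1 + 10)/0.0909 = −121.1.

s = -121.1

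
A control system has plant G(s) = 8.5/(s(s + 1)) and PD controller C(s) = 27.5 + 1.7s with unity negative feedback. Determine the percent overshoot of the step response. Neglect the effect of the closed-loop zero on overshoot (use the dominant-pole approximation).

15.9%

Forward path: (27.5 + 1.7s)·8.5/(s(s+1)). The closed-loop characteristic equation is s² + (1 + 8.5·1.7)s + 8.5·27.5 = 0.
That is s² + 15.45s + 233.8 = 0, so ω_n = 15.29 rad/s and ζ = 15.45/(2·15.29) = 0.5053.
%OS = 100·exp(−πζ/√(1−ζ²)) = 15.9%.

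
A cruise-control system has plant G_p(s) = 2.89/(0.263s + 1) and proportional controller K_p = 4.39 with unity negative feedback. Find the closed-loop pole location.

s = -52.04

Closed loop: T(s) = K_p·G_p/(1+K_p·G_p) = 12.69/(0.263s + 1 + 12.69), with pole at s = −(1 + 12.69)/0.263 = −52.04.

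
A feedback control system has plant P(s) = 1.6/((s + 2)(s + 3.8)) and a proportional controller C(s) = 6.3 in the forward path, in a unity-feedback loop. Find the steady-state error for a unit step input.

0.43

The loop is type 0. Static position error constant K_pos = C(0)·P(0) = 6.3·0.2105 = 1.326.
Steady-state error to a unit step: e_ss = 1/(1+K_pos) = 1/2.326 = 0.43.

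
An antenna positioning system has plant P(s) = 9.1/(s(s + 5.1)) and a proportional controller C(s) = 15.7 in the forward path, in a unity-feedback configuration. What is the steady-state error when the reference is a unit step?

0

The open loop C(s)P(s) has a pole at the origin (type 1), so the static position error constant is infinite and e_ss = 1/(1+∞) = 0.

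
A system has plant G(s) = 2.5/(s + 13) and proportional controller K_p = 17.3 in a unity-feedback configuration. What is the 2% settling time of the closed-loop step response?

T_s ≈ 0.0711 s

Closed-loop transfer function: T(s) = K_p·G(s)/(1 + K_p·G(s)) = 43.25/(s + 13 + 43.25) = 43.25/(s + 56.25).
Time constant τ = 1/56.25 = 0.01778 s, so the 2% settling time is about 4τ = 0.0711 s.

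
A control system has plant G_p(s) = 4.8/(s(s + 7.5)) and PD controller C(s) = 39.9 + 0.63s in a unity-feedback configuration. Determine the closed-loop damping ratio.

ζ = 0.38

Forward path: (39.9 + 0.63s)·4.8/(s(s+7.5)). The closed-loop characteristic equation is s² + (7.5 + 4.8·0.63)s + 4.8·39.9 = 0.
That is s² + 10.52s + 191.5 = 0, so ω_n = 13.84 rad/s and ζ = 10.52/(2·13.84) = 0.3802.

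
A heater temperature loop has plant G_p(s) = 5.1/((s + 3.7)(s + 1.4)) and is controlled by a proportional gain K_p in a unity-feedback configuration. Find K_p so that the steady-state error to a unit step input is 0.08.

K_p = 11.7

For a type-0 loop with proportional control, e_ss = 1/(1 + K_p·G_p(0)).
G_p(0) = 0.9846. Require 1/(1 + K_p·0.9846) = 0.08, so 1 + 0.9846·K_p = 12.5.
K_p = (12.5 − 1)/0.9846 = 11.7.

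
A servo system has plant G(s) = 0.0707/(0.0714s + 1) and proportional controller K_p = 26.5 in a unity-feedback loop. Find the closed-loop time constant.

τ = 0.0248 s

Closed loop: T(s) = K_p·G/(1+K_p·G) = 1.874/(0.0714s + 1 + 1.874), with pole at s = −(1 + 1.874)/0.0714 = −40.25.
Closed-loop time constant τ = 1/40.25 = 0.0248 s.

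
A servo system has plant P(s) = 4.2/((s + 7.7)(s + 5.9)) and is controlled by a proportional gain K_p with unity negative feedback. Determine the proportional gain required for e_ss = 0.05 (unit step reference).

Steady-state error for a unit step on this type-0 loop is 1/(1 + K_p·P(0)).
P(0) = 0.09245. Require 1/(1 + K_p·0.09245) = 0.05, so 1 + 0.09245·K_p = 20.
K_p = (20 − 1)/0.09245 = 206.

K_p = 206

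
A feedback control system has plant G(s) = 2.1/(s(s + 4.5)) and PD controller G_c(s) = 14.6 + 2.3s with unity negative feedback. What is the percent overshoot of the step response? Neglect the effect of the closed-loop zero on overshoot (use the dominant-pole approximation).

Forward path: (14.6 + 2.3s)·2.1/(s(s+4.5)). The closed-loop characteristic equation is s² + (4.5 + 2.1·2.3)s + 2.1·14.6 = 0.
That is s² + 9.33s + 30.66 = 0, so ω_n = 5.537 rad/s and ζ = 9.33/(2·5.537) = 0.8425.
%OS = 100·exp(−πζ/√(1−ζ²)) = 0.735%.

0.735%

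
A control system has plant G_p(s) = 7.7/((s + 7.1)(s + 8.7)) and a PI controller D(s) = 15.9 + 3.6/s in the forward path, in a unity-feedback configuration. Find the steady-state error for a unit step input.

0

The open loop D(s)G_p(s) has a pole at the origin (type 1), so the static position error constant is infinite and e_ss = 1/(1+∞) = 0.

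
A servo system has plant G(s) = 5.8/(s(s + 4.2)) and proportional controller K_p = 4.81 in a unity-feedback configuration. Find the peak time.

From 1 + K_pG(s) = 0: s² + 4.2s + 27.9 = 0 ⇒ ω_n = 5.282, ζ = 0.3976.
Damped frequency ω_d = ω_n√(1−ζ²) = 4.846 rad/s, so peak time T_p = π/ω_d = 0.648 s.

T_p = 0.648 s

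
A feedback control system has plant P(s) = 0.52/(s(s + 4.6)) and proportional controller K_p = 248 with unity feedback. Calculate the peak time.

Closed-loop characteristic equation: s² + 4.6s + 129 = 0, so ω_n = 11.36 rad/s and ζ = 4.6/(2·11.36) = 0.2025.
Damped frequency ω_d = ω_n√(1−ζ²) = 11.12 rad/s, so peak time T_p = π/ω_d = 0.282 s.

T_p = 0.282 s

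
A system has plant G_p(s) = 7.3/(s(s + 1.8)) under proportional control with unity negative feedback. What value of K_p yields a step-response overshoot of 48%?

From %OS = 100·exp(−πζ/√(1−ζ²)) = 48%, ζ = −ln(0.48)/√(π²+ln²(0.48)) = 0.2275.
Characteristic equation s² + 1.8s + 7.3K_p = 0 gives ζ = 1.8/(2√(7.3K_p)).
Setting ζ = 0.2275: √(7.3K_p) = 1.8/(2·0.2275) = 3.956, so K_p = 15.65/7.3 = 2.14.

K_p = 2.14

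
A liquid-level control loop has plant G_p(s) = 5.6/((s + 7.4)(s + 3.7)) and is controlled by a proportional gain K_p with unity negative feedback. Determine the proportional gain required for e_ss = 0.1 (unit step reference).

K_p = 44

For a type-0 loop with proportional control, e_ss = 1/(1 + K_p·G_p(0)).
G_p(0) = 0.2045. Require 1/(1 + K_p·0.2045) = 0.1, so 1 + 0.2045·K_p = 10.
K_p = (10 − 1)/0.2045 = 44.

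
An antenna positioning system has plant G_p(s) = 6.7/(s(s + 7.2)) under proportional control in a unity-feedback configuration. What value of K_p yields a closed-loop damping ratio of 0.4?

K_p = 12.1

Closed-loop characteristic equation: s² + 7.2s + K_p·6.7 = 0.
So ω_n = √(6.7K_p) and 2ζω_n = 7.2, giving ζ = 7.2/(2√(6.7K_p)).
Setting ζ = 0.4: √(6.7K_p) = 7.2/(2·0.4) = 9, so K_p = 81/6.7 = 12.1.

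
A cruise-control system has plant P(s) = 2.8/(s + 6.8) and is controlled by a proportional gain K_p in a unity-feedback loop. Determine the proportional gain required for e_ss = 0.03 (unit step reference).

K_p = 78.5

For a type-0 loop with proportional control, e_ss = 1/(1 + K_p·P(0)).
P(0) = 0.4118. Require 1/(1 + K_p·0.4118) = 0.03, so 1 + 0.4118·K_p = 33.33.
K_p = (33.33 − 1)/0.4118 = 78.5.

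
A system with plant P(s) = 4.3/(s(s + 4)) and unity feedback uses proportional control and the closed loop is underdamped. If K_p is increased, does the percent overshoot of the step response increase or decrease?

Characteristic equation s² + 4s + K_p·4.3 = 0: raising K_p raises ω_n while 2ζω_n = 4 is fixed, so ζ falls and overshoot grows.

increase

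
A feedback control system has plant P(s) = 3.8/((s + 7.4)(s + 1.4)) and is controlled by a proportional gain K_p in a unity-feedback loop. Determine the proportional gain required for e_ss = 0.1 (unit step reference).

For a type-0 loop with proportional control, e_ss = 1/(1 + K_p·P(0)).
P(0) = 0.3668. Require 1/(1 + K_p·0.3668) = 0.1, so 1 + 0.3668·K_p = 10.
K_p = (10 − 1)/0.3668 = 24.5.

K_p = 24.5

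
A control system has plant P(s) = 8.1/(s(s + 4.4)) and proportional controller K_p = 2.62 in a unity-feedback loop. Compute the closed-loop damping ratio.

With unity feedback the closed-loop characteristic equation is s² + 4.4s + 2.62·8.1 = s² + 4.4s + 21.22 = 0.
Matching s² + 2ζω_n s + ω_n²: ω_n = √21.22 = 4.607 rad/s and 2ζω_n = 4.4, so ζ = 4.4/(2·4.607) = 0.478.

ζ = 0.478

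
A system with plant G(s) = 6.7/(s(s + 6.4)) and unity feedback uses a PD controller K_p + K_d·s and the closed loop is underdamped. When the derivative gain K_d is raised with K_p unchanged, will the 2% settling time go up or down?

decrease

Characteristic equation s² + (6.4 + 6.7K_d)s + 6.7K_p = 0: raising K_d increases ζω_n = (6.4+6.7K_d)/2 while the loop stays underdamped, so T_s ≈ 4/(ζω_n) decreases.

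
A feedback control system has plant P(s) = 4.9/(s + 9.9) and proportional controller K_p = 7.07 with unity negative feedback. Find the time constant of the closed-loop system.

τ = 0.0225 s

Closed-loop transfer function: T(s) = K_p·P(s)/(1 + K_p·P(s)) = 34.64/(s + 9.9 + 34.64) = 34.64/(s + 44.54).
Time constant τ = 1/44.54 = 0.0225 s.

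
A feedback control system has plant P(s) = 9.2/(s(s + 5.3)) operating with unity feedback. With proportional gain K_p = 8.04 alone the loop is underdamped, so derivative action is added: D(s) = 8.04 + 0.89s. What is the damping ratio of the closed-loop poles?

ζ = 0.784

Forward path: (8.04 + 0.89s)·9.2/(s(s+5.3)). The closed-loop characteristic equation is s² + (5.3 + 9.2·0.89)s + 9.2·8.04 = 0.
That is s² + 13.49s + 73.97 = 0, so ω_n = 8.6 rad/s and ζ = 13.49/(2·8.6) = 0.7841.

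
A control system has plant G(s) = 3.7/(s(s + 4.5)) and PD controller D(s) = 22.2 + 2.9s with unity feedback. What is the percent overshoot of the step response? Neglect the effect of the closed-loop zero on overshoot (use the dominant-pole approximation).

0.769%

Forward path: (22.2 + 2.9s)·3.7/(s(s+4.5)). The closed-loop characteristic equation is s² + (4.5 + 3.7·2.9)s + 3.7·22.2 = 0.
That is s² + 15.23s + 82.14 = 0, so ω_n = 9.063 rad/s and ζ = 15.23/(2·9.063) = 0.8402.
%OS = 100·exp(−πζ/√(1−ζ²)) = 0.769%.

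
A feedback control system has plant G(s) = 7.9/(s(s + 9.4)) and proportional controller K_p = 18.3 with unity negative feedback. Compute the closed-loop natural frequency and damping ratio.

ω_n = 12 rad/s, ζ = 0.391

With unity feedback the closed-loop characteristic equation is s² + 9.4s + 18.3·7.9 = s² + 9.4s + 144.6 = 0.
So ω_n² = 144.6 ⇒ ω_n = 12.02 rad/s, and ζ = 9.4/(2ω_n) = 0.391.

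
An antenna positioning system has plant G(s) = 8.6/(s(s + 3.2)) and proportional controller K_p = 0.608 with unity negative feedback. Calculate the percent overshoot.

The closed-loop denominator s² + 3.2s + 5.229 gives ω_n = √5.229 = 2.287 and ζ = 3.2/(2ω_n) = 0.6997.
%OS = 100·exp(−πζ/√(1−ζ²)) = 100·exp(−π·0.6997/√0.5104) = 4.61%.

4.61%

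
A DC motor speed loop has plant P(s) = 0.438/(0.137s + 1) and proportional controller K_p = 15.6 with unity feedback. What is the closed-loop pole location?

Closed loop: T(s) = K_p·P/(1+K_p·P) = 6.833/(0.137s + 1 + 6.833), with pole at s = −(1 + 6.833)/0.137 = −57.17.

s = -57.17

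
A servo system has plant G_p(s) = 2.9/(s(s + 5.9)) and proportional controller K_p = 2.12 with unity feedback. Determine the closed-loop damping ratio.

ζ = 1.19

The closed-loop denominator is s(s+5.9) + 2.12·2.9 = s² + 5.9s + 6.148.
So ω_n² = 6.148 ⇒ ω_n = 2.48 rad/s, and ζ = 5.9/(2ω_n) = 1.19.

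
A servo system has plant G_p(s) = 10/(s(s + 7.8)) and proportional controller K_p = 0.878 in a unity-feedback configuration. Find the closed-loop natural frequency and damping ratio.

The closed-loop denominator is s(s+7.8) + 0.878·10 = s² + 7.8s + 8.78.
Matching s² + 2ζω_n s + ω_n²: ω_n = √8.78 = 2.963 rad/s and 2ζω_n = 7.8, so ζ = 7.8/(2·2.963) = 1.32.

ω_n = 2.96 rad/s, ζ = 1.32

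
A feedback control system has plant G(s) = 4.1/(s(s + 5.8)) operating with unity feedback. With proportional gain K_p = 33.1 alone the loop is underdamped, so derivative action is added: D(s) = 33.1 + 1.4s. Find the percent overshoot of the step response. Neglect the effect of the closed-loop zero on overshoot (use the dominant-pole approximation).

16.7%

Forward path: (33.1 + 1.4s)·4.1/(s(s+5.8)). The closed-loop characteristic equation is s² + (5.8 + 4.1·1.4)s + 4.1·33.1 = 0.
That is s² + 11.54s + 135.7 = 0, so ω_n = 11.65 rad/s and ζ = 11.54/(2·11.65) = 0.4953.
%OS = 100·exp(−πζ/√(1−ζ²)) = 16.7%.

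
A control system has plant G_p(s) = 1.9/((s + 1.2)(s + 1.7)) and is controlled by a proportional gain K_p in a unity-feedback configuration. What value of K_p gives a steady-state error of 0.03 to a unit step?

The loop is type 0, so e_ss(step) = 1/(1 + K_pos) with K_pos = K_p·G_p(0).
G_p(0) = 0.9314. Require 1/(1 + K_p·0.9314) = 0.03, so 1 + 0.9314·K_p = 33.33.
K_p = (33.33 − 1)/0.9314 = 34.7.

K_p = 34.7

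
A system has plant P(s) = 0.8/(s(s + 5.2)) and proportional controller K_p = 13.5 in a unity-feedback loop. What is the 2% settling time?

T_s ≈ 1.54 s

From 1 + K_pP(s) = 0: s² + 5.2s + 10.8 = 0 ⇒ ω_n = 3.286, ζ = 0.7912.
2% settling time T_s ≈ 4/(ζω_n) = 4/2.6 = 1.54 s.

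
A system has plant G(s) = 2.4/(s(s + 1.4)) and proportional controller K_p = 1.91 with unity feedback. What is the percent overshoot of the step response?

Closed-loop characteristic equation: s² + 1.4s + 4.584 = 0, so ω_n = 2.141 rad/s and ζ = 1.4/(2·2.141) = 0.3269.
%OS = 100·exp(−πζ/√(1−ζ²)) = 100·exp(−π·0.3269/√0.8931) = 33.7%.

33.7%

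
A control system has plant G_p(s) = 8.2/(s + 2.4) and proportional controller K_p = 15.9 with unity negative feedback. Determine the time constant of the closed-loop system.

Closed-loop transfer function: T(s) = K_p·G_p(s)/(1 + K_p·G_p(s)) = 130.4/(s + 2.4 + 130.4) = 130.4/(s + 132.8).
Time constant τ = 1/132.8 = 0.00753 s.

τ = 0.00753 s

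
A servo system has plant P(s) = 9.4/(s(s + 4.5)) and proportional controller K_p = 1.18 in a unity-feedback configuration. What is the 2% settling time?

From 1 + K_pP(s) = 0: s² + 4.5s + 11.09 = 0 ⇒ ω_n = 3.33, ζ = 0.6756.
2% settling time T_s ≈ 4/(ζω_n) = 4/2.25 = 1.78 s.

T_s ≈ 1.78 s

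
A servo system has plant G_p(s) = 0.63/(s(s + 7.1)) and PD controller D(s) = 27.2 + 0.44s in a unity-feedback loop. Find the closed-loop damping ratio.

ζ = 0.891

Forward path: (27.2 + 0.44s)·0.63/(s(s+7.1)). The closed-loop characteristic equation is s² + (7.1 + 0.63·0.44)s + 0.63·27.2 = 0.
That is s² + 7.377s + 17.14 = 0, so ω_n = 4.14 rad/s and ζ = 7.377/(2·4.14) = 0.8911.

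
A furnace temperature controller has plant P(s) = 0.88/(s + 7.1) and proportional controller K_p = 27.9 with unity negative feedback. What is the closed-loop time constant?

Closed-loop transfer function: T(s) = K_p·P(s)/(1 + K_p·P(s)) = 24.55/(s + 7.1 + 24.55) = 24.55/(s + 31.65).
Time constant τ = 1/31.65 = 0.0316 s.

τ = 0.0316 s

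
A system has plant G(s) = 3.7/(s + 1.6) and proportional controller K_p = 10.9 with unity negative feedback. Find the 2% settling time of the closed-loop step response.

T_s ≈ 0.0954 s

Closed-loop transfer function: T(s) = K_p·G(s)/(1 + K_p·G(s)) = 40.33/(s + 1.6 + 40.33) = 40.33/(s + 41.93).
Time constant τ = 1/41.93 = 0.02385 s, so the 2% settling time is about 4τ = 0.0954 s.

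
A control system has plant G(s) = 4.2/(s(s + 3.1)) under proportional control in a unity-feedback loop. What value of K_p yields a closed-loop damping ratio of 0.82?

Closed-loop characteristic equation: s² + 3.1s + K_p·4.2 = 0.
So ω_n = √(4.2K_p) and 2ζω_n = 3.1, giving ζ = 3.1/(2√(4.2K_p)).
Setting ζ = 0.82: √(4.2K_p) = 3.1/(2·0.82) = 1.89, so K_p = 3.573/4.2 = 0.851.

K_p = 0.851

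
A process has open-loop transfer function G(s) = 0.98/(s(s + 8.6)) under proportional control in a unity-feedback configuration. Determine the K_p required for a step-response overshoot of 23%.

From %OS = 100·exp(−πζ/√(1−ζ²)) = 23%, ζ = −ln(0.23)/√(π²+ln²(0.23)) = 0.4237.
Characteristic equation s² + 8.6s + 0.98K_p = 0 gives ζ = 8.6/(2√(0.98K_p)).
Setting ζ = 0.4237: √(0.98K_p) = 8.6/(2·0.4237) = 10.15, so K_p = 103/0.98 = 105.

K_p = 105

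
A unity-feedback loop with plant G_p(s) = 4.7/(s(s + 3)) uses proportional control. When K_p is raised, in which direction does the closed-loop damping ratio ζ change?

decrease

ζ = 3/(2√(4.7K_p)); increasing K_p raises the denominator, so ζ falls.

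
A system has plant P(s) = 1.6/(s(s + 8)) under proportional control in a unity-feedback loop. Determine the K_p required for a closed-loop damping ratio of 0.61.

Closed-loop characteristic equation: s² + 8s + K_p·1.6 = 0.
So ω_n = √(1.6K_p) and 2ζω_n = 8, giving ζ = 8/(2√(1.6K_p)).
Setting ζ = 0.61: √(1.6K_p) = 8/(2·0.61) = 6.557, so K_p = 43/1.6 = 26.9.

K_p = 26.9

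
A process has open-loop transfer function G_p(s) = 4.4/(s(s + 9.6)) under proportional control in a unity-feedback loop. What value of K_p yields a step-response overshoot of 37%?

From %OS = 100·exp(−πζ/√(1−ζ²)) = 37%, ζ = −ln(0.37)/√(π²+ln²(0.37)) = 0.3017.
Characteristic equation s² + 9.6s + 4.4K_p = 0 gives ζ = 9.6/(2√(4.4K_p)).
Setting ζ = 0.3017: √(4.4K_p) = 9.6/(2·0.3017) = 15.91, so K_p = 253.1/4.4 = 57.5.

K_p = 57.5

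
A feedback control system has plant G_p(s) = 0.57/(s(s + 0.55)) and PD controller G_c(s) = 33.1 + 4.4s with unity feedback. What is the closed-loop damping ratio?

ζ = 0.352

Forward path: (33.1 + 4.4s)·0.57/(s(s+0.55)). The closed-loop characteristic equation is s² + (0.55 + 0.57·4.4)s + 0.57·33.1 = 0.
That is s² + 3.058s + 18.87 = 0, so ω_n = 4.344 rad/s and ζ = 3.058/(2·4.344) = 0.352.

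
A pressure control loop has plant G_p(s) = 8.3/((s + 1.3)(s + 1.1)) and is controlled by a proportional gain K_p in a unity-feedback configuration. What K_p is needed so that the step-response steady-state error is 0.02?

The loop is type 0, so e_ss(step) = 1/(1 + K_pos) with K_pos = K_p·G_p(0).
G_p(0) = 5.804. Require 1/(1 + K_p·5.804) = 0.02, so 1 + 5.804·K_p = 50.
K_p = (50 − 1)/5.804 = 8.44.

K_p = 8.44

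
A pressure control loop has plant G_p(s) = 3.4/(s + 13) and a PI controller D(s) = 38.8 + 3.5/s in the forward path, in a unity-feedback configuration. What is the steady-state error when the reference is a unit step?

0

The open loop D(s)G_p(s) has a pole at the origin (type 1), so the static position error constant is infinite and e_ss = 1/(1+∞) = 0.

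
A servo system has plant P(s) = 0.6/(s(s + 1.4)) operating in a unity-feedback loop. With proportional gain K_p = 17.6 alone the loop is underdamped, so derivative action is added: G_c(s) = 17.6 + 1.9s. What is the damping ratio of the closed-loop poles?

ζ = 0.391

Forward path: (17.6 + 1.9s)·0.6/(s(s+1.4)). The closed-loop characteristic equation is s² + (1.4 + 0.6·1.9)s + 0.6·17.6 = 0.
That is s² + 2.54s + 10.56 = 0, so ω_n = 3.25 rad/s and ζ = 2.54/(2·3.25) = 0.3908.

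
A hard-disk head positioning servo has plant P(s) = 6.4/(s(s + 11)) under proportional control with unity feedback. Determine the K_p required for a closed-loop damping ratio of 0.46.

Closed-loop characteristic equation: s² + 11s + K_p·6.4 = 0.
So ω_n = √(6.4K_p) and 2ζω_n = 11, giving ζ = 11/(2√(6.4K_p)).
Setting ζ = 0.46: √(6.4K_p) = 11/(2·0.46) = 11.96, so K_p = 143/6.4 = 22.3.

K_p = 22.3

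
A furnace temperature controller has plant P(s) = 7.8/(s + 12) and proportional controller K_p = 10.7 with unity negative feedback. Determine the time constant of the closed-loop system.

Closed-loop transfer function: T(s) = K_p·P(s)/(1 + K_p·P(s)) = 83.46/(s + 12 + 83.46) = 83.46/(s + 95.46).
Time constant τ = 1/95.46 = 0.0105 s.

τ = 0.0105 s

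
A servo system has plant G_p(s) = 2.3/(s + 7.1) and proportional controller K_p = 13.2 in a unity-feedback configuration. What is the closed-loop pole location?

Closed-loop transfer function: T(s) = K_p·G_p(s)/(1 + K_p·G_p(s)) = 30.36/(s + 7.1 + 30.36) = 30.36/(s + 37.46).
The closed-loop pole is at s = −37.46.

s = -37.46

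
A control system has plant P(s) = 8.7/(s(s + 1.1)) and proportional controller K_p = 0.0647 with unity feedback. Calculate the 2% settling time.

The closed-loop denominator s² + 1.1s + 0.5629 gives ω_n = √0.5629 = 0.7503 and ζ = 1.1/(2ω_n) = 0.7331.
2% settling time T_s ≈ 4/(ζω_n) = 4/0.55 = 7.27 s.

T_s ≈ 7.27 s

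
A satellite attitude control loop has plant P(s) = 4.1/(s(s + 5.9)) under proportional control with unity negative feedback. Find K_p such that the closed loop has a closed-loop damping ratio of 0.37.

K_p = 15.5

Closed-loop characteristic equation: s² + 5.9s + K_p·4.1 = 0.
So ω_n = √(4.1K_p) and 2ζω_n = 5.9, giving ζ = 5.9/(2√(4.1K_p)).
Setting ζ = 0.37: √(4.1K_p) = 5.9/(2·0.37) = 7.973, so K_p = 63.57/4.1 = 15.5.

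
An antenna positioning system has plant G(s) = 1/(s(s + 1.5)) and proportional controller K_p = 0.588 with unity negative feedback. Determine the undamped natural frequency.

The closed-loop denominator is s(s+1.5) + 0.588·1 = s² + 1.5s + 0.588.
So ω_n² = 0.588 ⇒ ω_n = 0.7668 rad/s, and ζ = 1.5/(2ω_n) = 0.978.

ω_n = 0.767 rad/s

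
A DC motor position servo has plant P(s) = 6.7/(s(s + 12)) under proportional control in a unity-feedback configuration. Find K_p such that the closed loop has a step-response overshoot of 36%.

K_p = 56.2

From %OS = 100·exp(−πζ/√(1−ζ²)) = 36%, ζ = −ln(0.36)/√(π²+ln²(0.36)) = 0.3093.
Characteristic equation s² + 12s + 6.7K_p = 0 gives ζ = 12/(2√(6.7K_p)).
Setting ζ = 0.3093: √(6.7K_p) = 12/(2·0.3093) = 19.4, so K_p = 376.4/6.7 = 56.2.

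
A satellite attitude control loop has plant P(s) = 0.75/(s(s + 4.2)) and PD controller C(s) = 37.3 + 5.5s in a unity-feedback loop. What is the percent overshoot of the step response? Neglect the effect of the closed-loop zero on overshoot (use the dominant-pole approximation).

1.82%

Forward path: (37.3 + 5.5s)·0.75/(s(s+4.2)). The closed-loop characteristic equation is s² + (4.2 + 0.75·5.5)s + 0.75·37.3 = 0.
That is s² + 8.325s + 27.97 = 0, so ω_n = 5.289 rad/s and ζ = 8.325/(2·5.289) = 0.787.
%OS = 100·exp(−πζ/√(1−ζ²)) = 1.82%.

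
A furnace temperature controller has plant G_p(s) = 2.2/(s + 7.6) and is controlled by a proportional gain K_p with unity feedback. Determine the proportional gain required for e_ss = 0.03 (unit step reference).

For a type-0 loop with proportional control, e_ss = 1/(1 + K_p·G_p(0)).
G_p(0) = 0.2895. Require 1/(1 + K_p·0.2895) = 0.03, so 1 + 0.2895·K_p = 33.33.
K_p = (33.33 − 1)/0.2895 = 112.

K_p = 112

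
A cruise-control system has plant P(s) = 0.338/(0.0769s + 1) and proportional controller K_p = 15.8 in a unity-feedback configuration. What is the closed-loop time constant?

τ = 0.0121 s

Closed loop: T(s) = K_p·P/(1+K_p·P) = 5.34/(0.0769s + 1 + 5.34), with pole at s = −(1 + 5.34)/0.0769 = −82.45.
Closed-loop time constant τ = 1/82.45 = 0.0121 s.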